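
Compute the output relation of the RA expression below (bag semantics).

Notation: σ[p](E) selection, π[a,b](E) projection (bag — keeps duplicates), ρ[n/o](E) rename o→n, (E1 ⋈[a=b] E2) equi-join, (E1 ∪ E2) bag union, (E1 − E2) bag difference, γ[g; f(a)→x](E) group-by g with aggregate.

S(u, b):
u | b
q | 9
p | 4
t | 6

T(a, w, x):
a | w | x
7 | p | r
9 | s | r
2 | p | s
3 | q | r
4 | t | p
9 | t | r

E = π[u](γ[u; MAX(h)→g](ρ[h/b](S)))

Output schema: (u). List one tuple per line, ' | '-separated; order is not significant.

Row counts bottom-up:
  S → 3
  ρ[h/b](S) → 3
  γ[u; MAX(h)→g](ρ[h/b](S)) → 3
  π[u](γ[u; MAX(h)→g](ρ[h/b](S))) → 3

== RESULT ==
u
p
q
t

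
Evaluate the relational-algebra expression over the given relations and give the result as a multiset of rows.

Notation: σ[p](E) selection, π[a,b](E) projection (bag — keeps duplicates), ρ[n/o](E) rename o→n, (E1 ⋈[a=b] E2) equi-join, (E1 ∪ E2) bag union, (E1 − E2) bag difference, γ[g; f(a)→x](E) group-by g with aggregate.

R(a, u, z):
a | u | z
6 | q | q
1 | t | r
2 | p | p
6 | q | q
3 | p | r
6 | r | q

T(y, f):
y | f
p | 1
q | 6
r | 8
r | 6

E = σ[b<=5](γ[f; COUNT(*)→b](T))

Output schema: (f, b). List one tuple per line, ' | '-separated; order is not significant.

Stepwise |·|:
  T → 4
  γ[f; COUNT(*)→b](T) → 3
  σ[b<=5](γ[f; COUNT(*)→b](T)) → 3

== RESULT ==
f | b
1 | 1
6 | 2
8 | 1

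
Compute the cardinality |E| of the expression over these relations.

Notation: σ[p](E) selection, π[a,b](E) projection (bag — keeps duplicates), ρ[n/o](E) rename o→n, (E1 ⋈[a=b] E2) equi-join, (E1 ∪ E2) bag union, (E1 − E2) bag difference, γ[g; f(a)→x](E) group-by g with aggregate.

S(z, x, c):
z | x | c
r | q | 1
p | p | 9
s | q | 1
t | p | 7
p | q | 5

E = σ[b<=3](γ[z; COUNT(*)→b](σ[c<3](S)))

Stepwise |·|:
  S → 5
  σ[c<3](S) → 2
  γ[z; COUNT(*)→b](σ[c<3](S)) → 2
  σ[b<=3](γ[z; COUNT(*)→b](σ[c<3](S))) → 2

|E| = 2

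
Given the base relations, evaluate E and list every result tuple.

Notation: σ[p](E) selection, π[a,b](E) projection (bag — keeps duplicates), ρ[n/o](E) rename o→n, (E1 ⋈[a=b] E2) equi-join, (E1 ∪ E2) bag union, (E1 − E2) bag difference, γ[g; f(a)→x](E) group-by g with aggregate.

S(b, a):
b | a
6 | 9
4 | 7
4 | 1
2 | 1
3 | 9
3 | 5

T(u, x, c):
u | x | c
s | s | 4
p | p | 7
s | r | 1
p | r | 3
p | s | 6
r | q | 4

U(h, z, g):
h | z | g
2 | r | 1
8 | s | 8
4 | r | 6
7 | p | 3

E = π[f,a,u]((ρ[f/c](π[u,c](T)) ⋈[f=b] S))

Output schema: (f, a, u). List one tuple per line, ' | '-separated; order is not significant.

Per-node cardinality:
  T → 6
  π[u,c](T) → 6
  ρ[f/c](π[u,c](T)) → 6
  S → 6
  (ρ[f/c](π[u,c](T)) ⋈[f=b] S) → 7
  π[f,a,u]((ρ[f/c](π[u,c](T)) ⋈[f=b] S)) → 7

== RESULT ==
f | a | u
3 | 5 | p
3 | 9 | p
4 | 1 | r
4 | 1 | s
4 | 7 | r
4 | 7 | s
6 | 9 | p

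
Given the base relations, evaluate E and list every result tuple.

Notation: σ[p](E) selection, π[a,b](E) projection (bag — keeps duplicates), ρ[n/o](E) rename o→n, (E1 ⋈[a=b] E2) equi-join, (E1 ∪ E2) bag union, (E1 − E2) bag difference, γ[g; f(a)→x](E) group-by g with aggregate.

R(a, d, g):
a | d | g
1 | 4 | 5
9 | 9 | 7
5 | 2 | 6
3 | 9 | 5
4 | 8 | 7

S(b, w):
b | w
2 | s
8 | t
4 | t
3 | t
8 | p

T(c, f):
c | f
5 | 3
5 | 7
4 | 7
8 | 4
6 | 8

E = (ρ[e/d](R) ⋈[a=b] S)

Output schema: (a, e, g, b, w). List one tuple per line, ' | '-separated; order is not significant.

Row counts bottom-up:
  R → 5
  ρ[e/d](R) → 5
  S → 5
  (ρ[e/d](R) ⋈[a=b] S) → 2

== RESULT ==
a | e | g | b | w
3 | 9 | 5 | 3 | t
4 | 8 | 7 | 4 | t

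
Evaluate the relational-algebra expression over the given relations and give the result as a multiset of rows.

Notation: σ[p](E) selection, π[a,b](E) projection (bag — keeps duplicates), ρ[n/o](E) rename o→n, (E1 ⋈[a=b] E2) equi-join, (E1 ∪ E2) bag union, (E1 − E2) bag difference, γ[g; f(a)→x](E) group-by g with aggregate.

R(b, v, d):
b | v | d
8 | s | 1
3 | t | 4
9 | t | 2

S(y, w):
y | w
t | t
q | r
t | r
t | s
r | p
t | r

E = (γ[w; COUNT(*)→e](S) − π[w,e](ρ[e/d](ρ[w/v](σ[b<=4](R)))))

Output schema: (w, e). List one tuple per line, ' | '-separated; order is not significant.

Per-node cardinality:
  S → 6
  γ[w; COUNT(*)→e](S) → 4
  R → 3
  σ[b<=4](R) → 1
  ρ[w/v](σ[b<=4](R)) → 1
  ρ[e/d](ρ[w/v](σ[b<=4](R))) → 1
  π[w,e](ρ[e/d](ρ[w/v](σ[b<=4](R)))) → 1
  (γ[w; COUNT(*)→e](S) − π[w,e](ρ[e/d](ρ[w/v](σ[b<=4](R))))) → 4

== RESULT ==
w | e
p | 1
r | 3
s | 1
t | 1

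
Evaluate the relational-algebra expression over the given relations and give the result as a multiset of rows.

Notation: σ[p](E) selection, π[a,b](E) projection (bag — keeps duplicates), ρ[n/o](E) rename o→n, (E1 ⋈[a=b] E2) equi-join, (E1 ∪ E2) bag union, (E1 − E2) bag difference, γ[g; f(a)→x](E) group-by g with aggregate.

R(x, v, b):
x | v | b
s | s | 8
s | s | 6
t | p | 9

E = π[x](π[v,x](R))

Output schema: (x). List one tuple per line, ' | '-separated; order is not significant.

Subexpression sizes:
  R → 3
  π[v,x](R) → 3
  π[x](π[v,x](R)) → 3

== RESULT ==
x
s
s
t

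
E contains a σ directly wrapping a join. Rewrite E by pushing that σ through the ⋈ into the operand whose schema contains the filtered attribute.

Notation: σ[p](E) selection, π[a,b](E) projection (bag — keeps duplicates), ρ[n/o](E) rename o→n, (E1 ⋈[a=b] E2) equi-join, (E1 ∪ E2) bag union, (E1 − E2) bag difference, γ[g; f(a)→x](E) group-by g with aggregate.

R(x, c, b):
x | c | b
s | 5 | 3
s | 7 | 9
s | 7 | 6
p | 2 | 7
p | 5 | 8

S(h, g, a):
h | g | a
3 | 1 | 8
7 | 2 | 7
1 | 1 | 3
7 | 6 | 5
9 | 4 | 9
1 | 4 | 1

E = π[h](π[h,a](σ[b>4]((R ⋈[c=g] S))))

σ filters on b, owned by the left side.
E' = π[h](π[h,a]((σ[b>4](R) ⋈[c=g] S)))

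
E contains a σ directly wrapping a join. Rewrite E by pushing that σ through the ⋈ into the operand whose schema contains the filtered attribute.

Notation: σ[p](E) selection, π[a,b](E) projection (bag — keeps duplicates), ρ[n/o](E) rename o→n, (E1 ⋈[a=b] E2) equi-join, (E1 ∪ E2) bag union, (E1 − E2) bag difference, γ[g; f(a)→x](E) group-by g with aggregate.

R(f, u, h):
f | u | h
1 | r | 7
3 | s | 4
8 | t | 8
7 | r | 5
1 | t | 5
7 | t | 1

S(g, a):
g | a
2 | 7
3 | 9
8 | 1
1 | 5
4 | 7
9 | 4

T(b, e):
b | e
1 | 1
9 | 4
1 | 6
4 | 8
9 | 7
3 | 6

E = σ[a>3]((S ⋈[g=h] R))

σ filters on a, owned by the left side.
E' = (σ[a>3](S) ⋈[g=h] R)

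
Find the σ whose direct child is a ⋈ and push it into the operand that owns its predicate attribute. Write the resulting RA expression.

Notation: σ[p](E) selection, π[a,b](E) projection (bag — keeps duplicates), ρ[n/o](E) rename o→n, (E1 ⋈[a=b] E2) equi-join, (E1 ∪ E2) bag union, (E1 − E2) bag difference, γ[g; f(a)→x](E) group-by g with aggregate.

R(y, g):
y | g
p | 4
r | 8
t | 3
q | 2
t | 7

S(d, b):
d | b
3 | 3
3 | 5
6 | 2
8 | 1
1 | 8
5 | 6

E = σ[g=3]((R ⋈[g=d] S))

σ filters on g, owned by the left side.
E' = (σ[g=3](R) ⋈[g=d] S)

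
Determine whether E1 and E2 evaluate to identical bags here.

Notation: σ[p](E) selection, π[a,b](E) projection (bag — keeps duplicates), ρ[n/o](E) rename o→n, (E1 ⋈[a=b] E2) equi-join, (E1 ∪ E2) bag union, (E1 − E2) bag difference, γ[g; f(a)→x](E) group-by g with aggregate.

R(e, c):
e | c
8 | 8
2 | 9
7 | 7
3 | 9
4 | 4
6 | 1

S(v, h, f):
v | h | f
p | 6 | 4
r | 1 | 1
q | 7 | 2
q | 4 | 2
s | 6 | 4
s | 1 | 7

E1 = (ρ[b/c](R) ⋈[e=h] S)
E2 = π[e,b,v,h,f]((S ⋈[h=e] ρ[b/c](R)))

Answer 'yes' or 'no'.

E1 per-node cardinality:
  R → 6
  ρ[b/c](R) → 6
  S → 6
  (ρ[b/c](R) ⋈[e=h] S) → 4
E2 per-node cardinality:
  S → 6
  R → 6
  ρ[b/c](R) → 6
  (S ⋈[h=e] ρ[b/c](R)) → 4
  π[e,b,v,h,f]((S ⋈[h=e] ρ[b/c](R))) → 4

E1 and E2 produce the same multiset:
e | b | v | h | f
4 | 4 | q | 4 | 2
6 | 1 | p | 6 | 4
6 | 1 | s | 6 | 4
7 | 7 | q | 7 | 2

yes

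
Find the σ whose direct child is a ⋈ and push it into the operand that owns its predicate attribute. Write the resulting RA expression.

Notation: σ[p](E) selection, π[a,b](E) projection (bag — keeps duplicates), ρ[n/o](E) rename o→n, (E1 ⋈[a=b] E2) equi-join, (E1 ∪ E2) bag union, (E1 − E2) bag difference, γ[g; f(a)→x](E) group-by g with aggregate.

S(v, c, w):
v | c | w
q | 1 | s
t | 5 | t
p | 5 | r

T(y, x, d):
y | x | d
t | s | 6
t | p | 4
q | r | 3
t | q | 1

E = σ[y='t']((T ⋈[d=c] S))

σ filters on y, owned by the left side.
E' = (σ[y='t'](T) ⋈[d=c] S)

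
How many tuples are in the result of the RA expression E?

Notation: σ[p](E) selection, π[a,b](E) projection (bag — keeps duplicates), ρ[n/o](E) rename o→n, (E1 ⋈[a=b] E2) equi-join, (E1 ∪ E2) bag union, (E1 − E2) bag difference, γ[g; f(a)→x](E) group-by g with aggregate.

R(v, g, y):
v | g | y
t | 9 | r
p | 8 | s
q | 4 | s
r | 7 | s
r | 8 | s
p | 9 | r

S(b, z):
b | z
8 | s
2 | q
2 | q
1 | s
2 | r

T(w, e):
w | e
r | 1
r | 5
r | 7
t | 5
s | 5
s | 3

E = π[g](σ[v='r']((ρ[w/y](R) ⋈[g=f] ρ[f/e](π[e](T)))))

Row counts bottom-up:
  R → 6
  ρ[w/y](R) → 6
  T → 6
  π[e](T) → 6
  ρ[f/e](π[e](T)) → 6
  (ρ[w/y](R) ⋈[g=f] ρ[f/e](π[e](T))) → 1
  σ[v='r']((ρ[w/y](R) ⋈[g=f] ρ[f/e](π[e](T)))) → 1
  π[g](σ[v='r']((ρ[w/y](R) ⋈[g=f] ρ[f/e](π[e](T))))) → 1

|E| = 1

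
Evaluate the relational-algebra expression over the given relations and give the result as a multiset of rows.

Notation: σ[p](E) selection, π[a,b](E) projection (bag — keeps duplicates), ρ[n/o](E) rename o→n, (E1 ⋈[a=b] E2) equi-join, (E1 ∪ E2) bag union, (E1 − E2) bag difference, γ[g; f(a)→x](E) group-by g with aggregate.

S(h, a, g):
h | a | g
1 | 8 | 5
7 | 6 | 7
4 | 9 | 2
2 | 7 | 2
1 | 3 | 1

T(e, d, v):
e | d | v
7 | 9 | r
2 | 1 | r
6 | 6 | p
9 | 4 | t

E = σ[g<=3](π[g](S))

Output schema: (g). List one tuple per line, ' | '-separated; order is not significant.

Subexpression sizes:
  S → 5
  π[g](S) → 5
  σ[g<=3](π[g](S)) → 3

== RESULT ==
g
1
2
2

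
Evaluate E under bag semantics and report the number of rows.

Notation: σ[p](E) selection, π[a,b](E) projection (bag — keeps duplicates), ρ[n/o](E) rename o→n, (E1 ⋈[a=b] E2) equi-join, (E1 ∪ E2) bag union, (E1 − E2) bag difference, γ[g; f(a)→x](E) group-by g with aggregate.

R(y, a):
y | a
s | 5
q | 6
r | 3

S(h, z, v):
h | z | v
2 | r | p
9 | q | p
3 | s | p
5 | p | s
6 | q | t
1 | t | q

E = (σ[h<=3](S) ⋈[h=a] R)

Stepwise |·|:
  S → 6
  σ[h<=3](S) → 3
  R → 3
  (σ[h<=3](S) ⋈[h=a] R) → 1

|E| = 1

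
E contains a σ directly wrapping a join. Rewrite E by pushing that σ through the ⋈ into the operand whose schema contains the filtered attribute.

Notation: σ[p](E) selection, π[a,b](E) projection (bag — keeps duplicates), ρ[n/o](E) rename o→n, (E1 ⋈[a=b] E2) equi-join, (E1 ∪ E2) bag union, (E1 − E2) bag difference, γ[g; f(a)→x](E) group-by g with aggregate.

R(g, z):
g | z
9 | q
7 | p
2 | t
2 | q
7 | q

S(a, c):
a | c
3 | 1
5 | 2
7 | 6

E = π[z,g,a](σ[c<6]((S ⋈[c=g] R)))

σ filters on c, owned by the left side.
E' = π[z,g,a]((σ[c<6](S) ⋈[c=g] R))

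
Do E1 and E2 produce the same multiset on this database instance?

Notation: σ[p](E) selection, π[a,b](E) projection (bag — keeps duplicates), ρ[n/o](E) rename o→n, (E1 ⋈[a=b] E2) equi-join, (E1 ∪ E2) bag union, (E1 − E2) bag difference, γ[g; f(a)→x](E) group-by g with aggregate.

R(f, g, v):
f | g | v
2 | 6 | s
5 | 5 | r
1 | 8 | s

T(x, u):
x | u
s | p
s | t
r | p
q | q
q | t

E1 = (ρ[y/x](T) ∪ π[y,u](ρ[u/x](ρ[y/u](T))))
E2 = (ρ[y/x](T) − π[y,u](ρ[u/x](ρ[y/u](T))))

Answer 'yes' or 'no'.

E1 per-node cardinality:
  T → 5
  ρ[y/x](T) → 5
  T → 5
  ρ[y/u](T) → 5
  ρ[u/x](ρ[y/u](T)) → 5
  π[y,u](ρ[u/x](ρ[y/u](T))) → 5
  (ρ[y/x](T) ∪ π[y,u](ρ[u/x](ρ[y/u](T)))) → 10
E2 per-node cardinality:
  T → 5
  ρ[y/x](T) → 5
  T → 5
  ρ[y/u](T) → 5
  ρ[u/x](ρ[y/u](T)) → 5
  π[y,u](ρ[u/x](ρ[y/u](T))) → 5
  (ρ[y/x](T) − π[y,u](ρ[u/x](ρ[y/u](T)))) → 4

E1 result:
y | u
p | r
p | s
q | q
q | q
q | t
r | p
s | p
s | t
t | q
t | s
E2 result:
y | u
q | t
r | p
s | p
s | t
Witness: ('p', 's') appears 1× in E1 but 0× in E2.

no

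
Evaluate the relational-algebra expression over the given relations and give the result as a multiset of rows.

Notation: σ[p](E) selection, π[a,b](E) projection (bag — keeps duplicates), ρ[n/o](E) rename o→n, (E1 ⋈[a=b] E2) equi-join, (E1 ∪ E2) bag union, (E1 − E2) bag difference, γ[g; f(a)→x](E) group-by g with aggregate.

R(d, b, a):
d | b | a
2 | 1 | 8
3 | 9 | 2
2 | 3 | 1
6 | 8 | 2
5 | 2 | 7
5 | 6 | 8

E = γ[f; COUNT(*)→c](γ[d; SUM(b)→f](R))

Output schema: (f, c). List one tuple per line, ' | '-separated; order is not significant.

Per-node cardinality:
  R → 6
  γ[d; SUM(b)→f](R) → 4
  γ[f; COUNT(*)→c](γ[d; SUM(b)→f](R)) → 3

== RESULT ==
f | c
4 | 1
8 | 2
9 | 1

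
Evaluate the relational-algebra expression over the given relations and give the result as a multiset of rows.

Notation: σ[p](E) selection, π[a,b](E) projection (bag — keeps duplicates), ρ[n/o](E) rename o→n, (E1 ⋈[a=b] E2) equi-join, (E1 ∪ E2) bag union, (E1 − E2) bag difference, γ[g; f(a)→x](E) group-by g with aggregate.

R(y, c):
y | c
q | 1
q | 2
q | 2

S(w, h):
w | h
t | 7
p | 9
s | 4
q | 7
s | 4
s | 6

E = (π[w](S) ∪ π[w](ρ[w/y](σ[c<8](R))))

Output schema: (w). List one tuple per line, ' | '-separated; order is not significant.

Row counts bottom-up:
  S → 6
  π[w](S) → 6
  R → 3
  σ[c<8](R) → 3
  ρ[w/y](σ[c<8](R)) → 3
  π[w](ρ[w/y](σ[c<8](R))) → 3
  (π[w](S) ∪ π[w](ρ[w/y](σ[c<8](R)))) → 9

== RESULT ==
w
p
q
q
q
q
s
s
s
t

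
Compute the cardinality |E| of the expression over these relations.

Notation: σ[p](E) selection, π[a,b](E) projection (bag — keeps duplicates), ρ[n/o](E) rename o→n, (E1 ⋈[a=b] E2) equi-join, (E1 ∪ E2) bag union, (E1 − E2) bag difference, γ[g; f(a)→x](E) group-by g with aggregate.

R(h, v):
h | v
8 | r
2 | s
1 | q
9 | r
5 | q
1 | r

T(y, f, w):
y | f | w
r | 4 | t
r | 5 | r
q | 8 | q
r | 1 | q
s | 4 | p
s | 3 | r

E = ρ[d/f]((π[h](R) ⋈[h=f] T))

Per-node cardinality:
  R → 6
  π[h](R) → 6
  T → 6
  (π[h](R) ⋈[h=f] T) → 4
  ρ[d/f]((π[h](R) ⋈[h=f] T)) → 4

|E| = 4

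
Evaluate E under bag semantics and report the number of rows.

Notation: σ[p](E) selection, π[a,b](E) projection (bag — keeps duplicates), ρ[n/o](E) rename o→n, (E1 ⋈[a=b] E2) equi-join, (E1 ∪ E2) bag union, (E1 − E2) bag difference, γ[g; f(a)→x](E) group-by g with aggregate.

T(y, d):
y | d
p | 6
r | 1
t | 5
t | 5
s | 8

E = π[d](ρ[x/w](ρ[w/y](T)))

Per-node cardinality:
  T → 5
  ρ[w/y](T) → 5
  ρ[x/w](ρ[w/y](T)) → 5
  π[d](ρ[x/w](ρ[w/y](T))) → 5

|E| = 5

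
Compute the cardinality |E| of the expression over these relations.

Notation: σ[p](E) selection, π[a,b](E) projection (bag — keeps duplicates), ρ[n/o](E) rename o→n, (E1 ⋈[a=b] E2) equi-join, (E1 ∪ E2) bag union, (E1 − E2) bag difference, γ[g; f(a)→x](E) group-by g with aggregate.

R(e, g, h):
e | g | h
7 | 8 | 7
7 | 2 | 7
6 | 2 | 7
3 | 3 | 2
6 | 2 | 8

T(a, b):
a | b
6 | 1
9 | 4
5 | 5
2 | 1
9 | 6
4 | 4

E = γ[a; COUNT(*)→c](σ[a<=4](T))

Per-node cardinality:
  T → 6
  σ[a<=4](T) → 2
  γ[a; COUNT(*)→c](σ[a<=4](T)) → 2

|E| = 2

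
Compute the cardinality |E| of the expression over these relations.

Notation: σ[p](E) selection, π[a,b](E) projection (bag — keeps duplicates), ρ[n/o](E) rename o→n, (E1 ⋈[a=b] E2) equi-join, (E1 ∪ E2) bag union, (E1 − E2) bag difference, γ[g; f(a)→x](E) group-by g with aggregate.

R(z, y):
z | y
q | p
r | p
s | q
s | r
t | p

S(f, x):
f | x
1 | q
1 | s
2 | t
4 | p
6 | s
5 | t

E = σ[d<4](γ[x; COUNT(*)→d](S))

Subexpression sizes:
  S → 6
  γ[x; COUNT(*)→d](S) → 4
  σ[d<4](γ[x; COUNT(*)→d](S)) → 4

|E| = 4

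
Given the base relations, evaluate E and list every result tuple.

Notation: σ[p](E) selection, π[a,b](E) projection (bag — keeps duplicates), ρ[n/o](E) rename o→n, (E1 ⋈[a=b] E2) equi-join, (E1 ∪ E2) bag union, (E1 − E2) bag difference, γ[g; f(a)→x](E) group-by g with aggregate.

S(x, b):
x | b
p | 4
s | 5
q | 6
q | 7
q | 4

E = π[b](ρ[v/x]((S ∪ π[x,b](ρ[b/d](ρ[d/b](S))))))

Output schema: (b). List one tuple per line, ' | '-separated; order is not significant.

Row counts bottom-up:
  S → 5
  S → 5
  ρ[d/b](S) → 5
  ρ[b/d](ρ[d/b](S)) → 5
  π[x,b](ρ[b/d](ρ[d/b](S))) → 5
  (S ∪ π[x,b](ρ[b/d](ρ[d/b](S)))) → 10
  ρ[v/x]((S ∪ π[x,b](ρ[b/d](ρ[d/b](S))))) → 10
  π[b](ρ[v/x]((S ∪ π[x,b](ρ[b/d](ρ[d/b](S)))))) → 10

== RESULT ==
b
4
4
4
4
5
5
6
6
7
7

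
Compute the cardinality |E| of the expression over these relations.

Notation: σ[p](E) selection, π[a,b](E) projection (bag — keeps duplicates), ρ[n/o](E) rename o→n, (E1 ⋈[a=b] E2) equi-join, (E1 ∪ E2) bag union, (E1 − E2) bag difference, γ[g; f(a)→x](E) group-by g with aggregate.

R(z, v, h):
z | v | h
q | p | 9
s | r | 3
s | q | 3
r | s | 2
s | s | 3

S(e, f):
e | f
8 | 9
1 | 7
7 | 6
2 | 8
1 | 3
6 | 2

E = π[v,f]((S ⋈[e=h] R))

Row counts bottom-up:
  S → 6
  R → 5
  (S ⋈[e=h] R) → 1
  π[v,f]((S ⋈[e=h] R)) → 1

|E| = 1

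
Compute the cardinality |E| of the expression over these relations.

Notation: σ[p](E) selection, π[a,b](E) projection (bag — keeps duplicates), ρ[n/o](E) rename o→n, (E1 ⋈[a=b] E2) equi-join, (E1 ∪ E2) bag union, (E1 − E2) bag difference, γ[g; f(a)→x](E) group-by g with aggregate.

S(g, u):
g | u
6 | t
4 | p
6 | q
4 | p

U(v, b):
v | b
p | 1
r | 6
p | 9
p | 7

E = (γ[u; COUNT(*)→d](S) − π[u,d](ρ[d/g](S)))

Stepwise |·|:
  S → 4
  γ[u; COUNT(*)→d](S) → 3
  S → 4
  ρ[d/g](S) → 4
  π[u,d](ρ[d/g](S)) → 4
  (γ[u; COUNT(*)→d](S) − π[u,d](ρ[d/g](S))) → 3

|E| = 3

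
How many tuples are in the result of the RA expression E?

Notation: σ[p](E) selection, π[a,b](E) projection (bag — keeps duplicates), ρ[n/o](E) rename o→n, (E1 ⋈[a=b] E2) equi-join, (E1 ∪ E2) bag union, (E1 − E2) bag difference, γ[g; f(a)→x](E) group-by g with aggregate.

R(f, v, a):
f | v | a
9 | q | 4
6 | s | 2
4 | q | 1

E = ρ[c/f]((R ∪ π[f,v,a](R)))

Stepwise |·|:
  R → 3
  R → 3
  π[f,v,a](R) → 3
  (R ∪ π[f,v,a](R)) → 6
  ρ[c/f]((R ∪ π[f,v,a](R))) → 6

|E| = 6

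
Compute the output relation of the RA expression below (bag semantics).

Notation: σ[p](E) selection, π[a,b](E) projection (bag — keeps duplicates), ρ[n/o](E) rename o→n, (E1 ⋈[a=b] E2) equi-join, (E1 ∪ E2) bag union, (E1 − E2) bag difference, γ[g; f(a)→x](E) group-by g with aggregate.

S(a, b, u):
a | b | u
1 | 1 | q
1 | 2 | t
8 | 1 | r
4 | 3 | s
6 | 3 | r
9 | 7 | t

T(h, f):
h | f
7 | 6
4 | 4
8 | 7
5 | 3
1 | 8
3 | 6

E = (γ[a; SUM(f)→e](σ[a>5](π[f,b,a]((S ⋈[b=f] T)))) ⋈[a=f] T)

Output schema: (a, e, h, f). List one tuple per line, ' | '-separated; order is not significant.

Stepwise |·|:
  S → 6
  T → 6
  (S ⋈[b=f] T) → 3
  π[f,b,a]((S ⋈[b=f] T)) → 3
  σ[a>5](π[f,b,a]((S ⋈[b=f] T))) → 2
  γ[a; SUM(f)→e](σ[a>5](π[f,b,a]((S ⋈[b=f] T)))) → 2
  T → 6
  (γ[a; SUM(f)→e](σ[a>5](π[f,b,a]((S ⋈[b=f] T)))) ⋈[a=f] T) → 2

== RESULT ==
a | e | h | f
6 | 3 | 3 | 6
6 | 3 | 7 | 6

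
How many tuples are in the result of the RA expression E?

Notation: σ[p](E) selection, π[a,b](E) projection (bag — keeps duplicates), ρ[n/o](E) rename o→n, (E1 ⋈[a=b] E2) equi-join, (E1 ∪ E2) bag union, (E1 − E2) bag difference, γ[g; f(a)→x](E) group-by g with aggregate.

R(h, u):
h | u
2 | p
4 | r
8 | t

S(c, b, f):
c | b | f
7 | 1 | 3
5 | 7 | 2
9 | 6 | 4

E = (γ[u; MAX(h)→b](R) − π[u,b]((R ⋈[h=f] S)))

Subexpression sizes:
  R → 3
  γ[u; MAX(h)→b](R) → 3
  R → 3
  S → 3
  (R ⋈[h=f] S) → 2
  π[u,b]((R ⋈[h=f] S)) → 2
  (γ[u; MAX(h)→b](R) − π[u,b]((R ⋈[h=f] S))) → 3

|E| = 3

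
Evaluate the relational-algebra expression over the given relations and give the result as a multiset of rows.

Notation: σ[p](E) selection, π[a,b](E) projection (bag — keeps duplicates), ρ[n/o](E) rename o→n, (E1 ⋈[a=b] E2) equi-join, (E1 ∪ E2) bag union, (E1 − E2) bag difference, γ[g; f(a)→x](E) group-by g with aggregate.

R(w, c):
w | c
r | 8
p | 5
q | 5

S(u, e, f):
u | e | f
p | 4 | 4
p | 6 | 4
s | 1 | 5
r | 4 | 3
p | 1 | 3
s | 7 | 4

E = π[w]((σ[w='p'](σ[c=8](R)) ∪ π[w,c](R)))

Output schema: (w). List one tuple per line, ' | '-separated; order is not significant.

Row counts bottom-up:
  R → 3
  σ[c=8](R) → 1
  σ[w='p'](σ[c=8](R)) → 0
  R → 3
  π[w,c](R) → 3
  (σ[w='p'](σ[c=8](R)) ∪ π[w,c](R)) → 3
  π[w]((σ[w='p'](σ[c=8](R)) ∪ π[w,c](R))) → 3

== RESULT ==
w
p
q
r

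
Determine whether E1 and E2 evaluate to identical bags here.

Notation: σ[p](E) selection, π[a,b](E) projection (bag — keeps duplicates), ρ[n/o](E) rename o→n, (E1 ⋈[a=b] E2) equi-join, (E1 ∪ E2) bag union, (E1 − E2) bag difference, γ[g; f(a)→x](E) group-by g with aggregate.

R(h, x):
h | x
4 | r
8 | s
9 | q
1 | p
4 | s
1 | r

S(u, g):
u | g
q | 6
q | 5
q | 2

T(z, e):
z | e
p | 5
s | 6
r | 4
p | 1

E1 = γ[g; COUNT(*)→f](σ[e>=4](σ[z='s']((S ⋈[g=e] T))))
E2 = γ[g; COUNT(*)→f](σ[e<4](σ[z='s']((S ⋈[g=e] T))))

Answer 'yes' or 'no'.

E1 subexpression sizes:
  S → 3
  T → 4
  (S ⋈[g=e] T) → 2
  σ[z='s']((S ⋈[g=e] T)) → 1
  σ[e>=4](σ[z='s']((S ⋈[g=e] T))) → 1
  γ[g; COUNT(*)→f](σ[e>=4](σ[z='s']((S ⋈[g=e] T)))) → 1
E2 subexpression sizes:
  S → 3
  T → 4
  (S ⋈[g=e] T) → 2
  σ[z='s']((S ⋈[g=e] T)) → 1
  σ[e<4](σ[z='s']((S ⋈[g=e] T))) → 0
  γ[g; COUNT(*)→f](σ[e<4](σ[z='s']((S ⋈[g=e] T)))) → 0

E1 result:
g | f
6 | 1
E2 result:
g | f
(0 rows)
Witness: (6, 1) appears 1× in E1 but 0× in E2.

no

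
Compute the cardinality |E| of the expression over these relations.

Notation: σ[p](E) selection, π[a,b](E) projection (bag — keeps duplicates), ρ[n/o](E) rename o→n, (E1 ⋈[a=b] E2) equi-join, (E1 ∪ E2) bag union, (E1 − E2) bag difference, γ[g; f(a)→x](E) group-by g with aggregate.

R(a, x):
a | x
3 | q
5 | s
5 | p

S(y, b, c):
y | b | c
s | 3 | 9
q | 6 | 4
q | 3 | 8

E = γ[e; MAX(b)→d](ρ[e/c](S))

Per-node cardinality:
  S → 3
  ρ[e/c](S) → 3
  γ[e; MAX(b)→d](ρ[e/c](S)) → 3

|E| = 3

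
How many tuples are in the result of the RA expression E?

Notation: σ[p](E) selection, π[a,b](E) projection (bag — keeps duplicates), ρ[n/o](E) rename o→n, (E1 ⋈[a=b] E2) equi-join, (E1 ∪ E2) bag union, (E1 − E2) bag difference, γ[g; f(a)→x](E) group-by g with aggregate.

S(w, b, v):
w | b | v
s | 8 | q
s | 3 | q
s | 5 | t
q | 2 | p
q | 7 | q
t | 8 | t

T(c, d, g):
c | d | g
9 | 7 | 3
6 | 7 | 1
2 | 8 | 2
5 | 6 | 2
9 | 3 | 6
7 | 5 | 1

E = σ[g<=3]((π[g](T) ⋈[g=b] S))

Stepwise |·|:
  T → 6
  π[g](T) → 6
  S → 6
  (π[g](T) ⋈[g=b] S) → 3
  σ[g<=3]((π[g](T) ⋈[g=b] S)) → 3

|E| = 3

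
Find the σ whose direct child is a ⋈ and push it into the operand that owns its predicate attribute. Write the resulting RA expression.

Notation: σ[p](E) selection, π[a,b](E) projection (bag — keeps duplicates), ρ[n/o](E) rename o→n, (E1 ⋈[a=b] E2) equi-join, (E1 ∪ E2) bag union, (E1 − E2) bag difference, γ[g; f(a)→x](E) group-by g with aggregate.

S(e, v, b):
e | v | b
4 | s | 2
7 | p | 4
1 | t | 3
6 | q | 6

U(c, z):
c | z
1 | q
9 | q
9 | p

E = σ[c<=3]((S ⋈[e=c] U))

σ filters on c, owned by the right side.
E' = (S ⋈[e=c] σ[c<=3](U))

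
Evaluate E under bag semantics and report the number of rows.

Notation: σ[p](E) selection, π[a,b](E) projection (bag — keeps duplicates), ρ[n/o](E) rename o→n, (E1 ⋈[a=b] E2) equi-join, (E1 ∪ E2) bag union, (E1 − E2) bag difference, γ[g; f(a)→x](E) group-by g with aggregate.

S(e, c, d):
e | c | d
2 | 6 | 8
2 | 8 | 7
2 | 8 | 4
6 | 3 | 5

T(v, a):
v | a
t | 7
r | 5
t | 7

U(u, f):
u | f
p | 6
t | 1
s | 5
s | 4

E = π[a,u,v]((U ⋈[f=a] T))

Row counts bottom-up:
  U → 4
  T → 3
  (U ⋈[f=a] T) → 1
  π[a,u,v]((U ⋈[f=a] T)) → 1

|E| = 1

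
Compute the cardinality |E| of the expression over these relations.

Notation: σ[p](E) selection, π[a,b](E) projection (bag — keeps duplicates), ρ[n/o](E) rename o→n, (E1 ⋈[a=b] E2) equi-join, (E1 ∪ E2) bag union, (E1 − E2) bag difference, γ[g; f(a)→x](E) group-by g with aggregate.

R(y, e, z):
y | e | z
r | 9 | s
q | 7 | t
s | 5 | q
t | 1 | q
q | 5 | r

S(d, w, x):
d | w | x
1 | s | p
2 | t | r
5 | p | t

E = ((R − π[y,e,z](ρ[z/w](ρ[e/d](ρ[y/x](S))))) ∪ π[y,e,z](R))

Row counts bottom-up:
  R → 5
  S → 3
  ρ[y/x](S) → 3
  ρ[e/d](ρ[y/x](S)) → 3
  ρ[z/w](ρ[e/d](ρ[y/x](S))) → 3
  π[y,e,z](ρ[z/w](ρ[e/d](ρ[y/x](S)))) → 3
  (R − π[y,e,z](ρ[z/w](ρ[e/d](ρ[y/x](S))))) → 5
  R → 5
  π[y,e,z](R) → 5
  ((R − π[y,e,z](ρ[z/w](ρ[e/d](ρ[y/x](S))))) ∪ π[y,e,z](R)) → 10

|E| = 10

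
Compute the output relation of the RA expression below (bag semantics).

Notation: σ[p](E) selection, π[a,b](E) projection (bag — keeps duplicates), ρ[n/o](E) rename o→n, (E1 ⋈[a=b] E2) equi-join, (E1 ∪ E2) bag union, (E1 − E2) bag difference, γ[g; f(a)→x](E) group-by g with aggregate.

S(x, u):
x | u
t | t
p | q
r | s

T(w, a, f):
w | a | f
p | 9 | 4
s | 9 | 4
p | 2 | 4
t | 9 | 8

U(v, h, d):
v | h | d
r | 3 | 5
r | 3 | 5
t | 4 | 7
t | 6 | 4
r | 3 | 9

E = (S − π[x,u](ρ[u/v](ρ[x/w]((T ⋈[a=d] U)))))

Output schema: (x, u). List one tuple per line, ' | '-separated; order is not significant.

Subexpression sizes:
  S → 3
  T → 4
  U → 5
  (T ⋈[a=d] U) → 3
  ρ[x/w]((T ⋈[a=d] U)) → 3
  ρ[u/v](ρ[x/w]((T ⋈[a=d] U))) → 3
  π[x,u](ρ[u/v](ρ[x/w]((T ⋈[a=d] U)))) → 3
  (S − π[x,u](ρ[u/v](ρ[x/w]((T ⋈[a=d] U))))) → 3

== RESULT ==
x | u
p | q
r | s
t | t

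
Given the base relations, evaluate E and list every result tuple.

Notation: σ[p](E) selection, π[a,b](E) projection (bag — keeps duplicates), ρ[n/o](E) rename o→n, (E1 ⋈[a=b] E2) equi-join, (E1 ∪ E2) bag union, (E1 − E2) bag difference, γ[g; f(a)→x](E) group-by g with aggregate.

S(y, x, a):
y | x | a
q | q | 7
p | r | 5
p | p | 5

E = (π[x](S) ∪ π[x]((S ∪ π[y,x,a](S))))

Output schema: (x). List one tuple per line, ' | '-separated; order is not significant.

Row counts bottom-up:
  S → 3
  π[x](S) → 3
  S → 3
  S → 3
  π[y,x,a](S) → 3
  (S ∪ π[y,x,a](S)) → 6
  π[x]((S ∪ π[y,x,a](S))) → 6
  (π[x](S) ∪ π[x]((S ∪ π[y,x,a](S)))) → 9

== RESULT ==
x
p
p
p
q
q
q
r
r
r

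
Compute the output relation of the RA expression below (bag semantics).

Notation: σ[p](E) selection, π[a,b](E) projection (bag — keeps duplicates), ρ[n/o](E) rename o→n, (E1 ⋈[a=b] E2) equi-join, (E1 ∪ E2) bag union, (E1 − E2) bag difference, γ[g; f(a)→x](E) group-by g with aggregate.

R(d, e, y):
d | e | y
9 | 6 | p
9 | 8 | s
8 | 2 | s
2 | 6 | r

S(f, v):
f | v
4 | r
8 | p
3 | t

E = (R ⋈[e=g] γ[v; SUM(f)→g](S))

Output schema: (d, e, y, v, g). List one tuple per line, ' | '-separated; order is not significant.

Subexpression sizes:
  R → 4
  S → 3
  γ[v; SUM(f)→g](S) → 3
  (R ⋈[e=g] γ[v; SUM(f)→g](S)) → 1

== RESULT ==
d | e | y | v | g
9 | 8 | s | p | 8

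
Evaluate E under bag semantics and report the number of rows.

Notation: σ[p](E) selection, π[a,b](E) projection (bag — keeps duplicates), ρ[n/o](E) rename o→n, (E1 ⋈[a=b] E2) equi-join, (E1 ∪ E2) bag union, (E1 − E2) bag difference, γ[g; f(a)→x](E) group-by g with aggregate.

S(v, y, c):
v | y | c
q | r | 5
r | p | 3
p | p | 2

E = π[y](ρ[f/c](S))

Per-node cardinality:
  S → 3
  ρ[f/c](S) → 3
  π[y](ρ[f/c](S)) → 3

|E| = 3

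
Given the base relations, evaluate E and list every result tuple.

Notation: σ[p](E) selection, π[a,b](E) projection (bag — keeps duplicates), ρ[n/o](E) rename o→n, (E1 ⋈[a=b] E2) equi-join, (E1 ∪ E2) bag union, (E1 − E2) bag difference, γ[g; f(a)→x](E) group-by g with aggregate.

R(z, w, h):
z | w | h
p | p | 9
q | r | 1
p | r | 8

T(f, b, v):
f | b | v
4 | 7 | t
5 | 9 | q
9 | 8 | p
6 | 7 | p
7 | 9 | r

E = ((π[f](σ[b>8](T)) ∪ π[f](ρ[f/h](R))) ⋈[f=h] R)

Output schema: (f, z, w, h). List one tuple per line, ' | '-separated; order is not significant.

Per-node cardinality:
  T → 5
  σ[b>8](T) → 2
  π[f](σ[b>8](T)) → 2
  R → 3
  ρ[f/h](R) → 3
  π[f](ρ[f/h](R)) → 3
  (π[f](σ[b>8](T)) ∪ π[f](ρ[f/h](R))) → 5
  R → 3
  ((π[f](σ[b>8](T)) ∪ π[f](ρ[f/h](R))) ⋈[f=h] R) → 3

== RESULT ==
f | z | w | h
1 | q | r | 1
8 | p | r | 8
9 | p | p | 9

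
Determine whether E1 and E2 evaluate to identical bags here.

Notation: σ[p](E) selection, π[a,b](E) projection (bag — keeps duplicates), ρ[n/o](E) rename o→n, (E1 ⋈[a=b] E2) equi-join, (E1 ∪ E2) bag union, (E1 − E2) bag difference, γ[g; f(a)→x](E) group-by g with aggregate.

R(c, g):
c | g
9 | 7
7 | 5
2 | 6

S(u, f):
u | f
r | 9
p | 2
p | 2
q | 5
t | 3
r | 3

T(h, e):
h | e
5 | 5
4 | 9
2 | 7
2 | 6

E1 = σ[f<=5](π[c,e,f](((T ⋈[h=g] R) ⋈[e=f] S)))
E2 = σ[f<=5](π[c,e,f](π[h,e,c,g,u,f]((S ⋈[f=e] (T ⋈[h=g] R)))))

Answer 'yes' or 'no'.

E1 stepwise |·|:
  T → 4
  R → 3
  (T ⋈[h=g] R) → 1
  S → 6
  ((T ⋈[h=g] R) ⋈[e=f] S) → 1
  π[c,e,f](((T ⋈[h=g] R) ⋈[e=f] S)) → 1
  σ[f<=5](π[c,e,f](((T ⋈[h=g] R) ⋈[e=f] S))) → 1
E2 stepwise |·|:
  S → 6
  T → 4
  R → 3
  (T ⋈[h=g] R) → 1
  (S ⋈[f=e] (T ⋈[h=g] R)) → 1
  π[h,e,c,g,u,f]((S ⋈[f=e] (T ⋈[h=g] R))) → 1
  π[c,e,f](π[h,e,c,g,u,f]((S ⋈[f=e] (T ⋈[h=g] R)))) → 1
  σ[f<=5](π[c,e,f](π[h,e,c,g,u,f]((S ⋈[f=e] (T ⋈[h=g] R))))) → 1

E1 and E2 produce the same multiset:
c | e | f
7 | 5 | 5

yes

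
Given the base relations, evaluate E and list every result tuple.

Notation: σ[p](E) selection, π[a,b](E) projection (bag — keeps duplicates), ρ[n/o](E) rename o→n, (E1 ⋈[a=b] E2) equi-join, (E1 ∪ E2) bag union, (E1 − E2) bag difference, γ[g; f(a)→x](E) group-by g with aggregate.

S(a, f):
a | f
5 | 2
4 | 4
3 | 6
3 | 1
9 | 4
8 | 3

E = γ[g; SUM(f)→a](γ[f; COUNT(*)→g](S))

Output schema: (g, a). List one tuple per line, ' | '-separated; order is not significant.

Stepwise |·|:
  S → 6
  γ[f; COUNT(*)→g](S) → 5
  γ[g; SUM(f)→a](γ[f; COUNT(*)→g](S)) → 2

== RESULT ==
g | a
1 | 12
2 | 4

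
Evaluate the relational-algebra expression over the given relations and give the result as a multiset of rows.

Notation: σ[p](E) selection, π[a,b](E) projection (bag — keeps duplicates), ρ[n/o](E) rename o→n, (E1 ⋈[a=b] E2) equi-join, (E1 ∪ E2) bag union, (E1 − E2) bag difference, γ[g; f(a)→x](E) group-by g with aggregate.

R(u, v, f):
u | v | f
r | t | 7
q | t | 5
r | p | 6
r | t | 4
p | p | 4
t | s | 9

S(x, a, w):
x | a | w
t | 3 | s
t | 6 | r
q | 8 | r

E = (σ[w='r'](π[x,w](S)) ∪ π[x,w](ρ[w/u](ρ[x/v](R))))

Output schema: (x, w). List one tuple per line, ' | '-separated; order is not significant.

Row counts bottom-up:
  S → 3
  π[x,w](S) → 3
  σ[w='r'](π[x,w](S)) → 2
  R → 6
  ρ[x/v](R) → 6
  ρ[w/u](ρ[x/v](R)) → 6
  π[x,w](ρ[w/u](ρ[x/v](R))) → 6
  (σ[w='r'](π[x,w](S)) ∪ π[x,w](ρ[w/u](ρ[x/v](R)))) → 8

== RESULT ==
x | w
p | p
p | r
q | r
s | t
t | q
t | r
t | r
t | r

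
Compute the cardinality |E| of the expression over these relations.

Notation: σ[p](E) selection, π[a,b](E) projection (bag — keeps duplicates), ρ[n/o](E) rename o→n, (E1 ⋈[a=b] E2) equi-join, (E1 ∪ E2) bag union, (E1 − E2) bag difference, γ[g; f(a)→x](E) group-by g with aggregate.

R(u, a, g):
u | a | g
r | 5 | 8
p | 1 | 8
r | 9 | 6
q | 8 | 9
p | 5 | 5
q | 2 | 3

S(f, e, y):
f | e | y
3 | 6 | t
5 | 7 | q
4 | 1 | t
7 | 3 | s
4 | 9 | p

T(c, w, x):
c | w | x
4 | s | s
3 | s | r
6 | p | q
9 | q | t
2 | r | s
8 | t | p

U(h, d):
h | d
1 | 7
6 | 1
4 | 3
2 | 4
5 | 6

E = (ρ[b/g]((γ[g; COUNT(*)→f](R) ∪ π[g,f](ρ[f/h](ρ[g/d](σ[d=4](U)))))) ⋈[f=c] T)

Row counts bottom-up:
  R → 6
  γ[g; COUNT(*)→f](R) → 5
  U → 5
  σ[d=4](U) → 1
  ρ[g/d](σ[d=4](U)) → 1
  ρ[f/h](ρ[g/d](σ[d=4](U))) → 1
  π[g,f](ρ[f/h](ρ[g/d](σ[d=4](U)))) → 1
  (γ[g; COUNT(*)→f](R) ∪ π[g,f](ρ[f/h](ρ[g/d](σ[d=4](U))))) → 6
  ρ[b/g]((γ[g; COUNT(*)→f](R) ∪ π[g,f](ρ[f/h](ρ[g/d](σ[d=4](U)))))) → 6
  T → 6
  (ρ[b/g]((γ[g; COUNT(*)→f](R) ∪ π[g,f](ρ[f/h](ρ[g/d](σ[d=4](U)))))) ⋈[f=c] T) → 2

|E| = 2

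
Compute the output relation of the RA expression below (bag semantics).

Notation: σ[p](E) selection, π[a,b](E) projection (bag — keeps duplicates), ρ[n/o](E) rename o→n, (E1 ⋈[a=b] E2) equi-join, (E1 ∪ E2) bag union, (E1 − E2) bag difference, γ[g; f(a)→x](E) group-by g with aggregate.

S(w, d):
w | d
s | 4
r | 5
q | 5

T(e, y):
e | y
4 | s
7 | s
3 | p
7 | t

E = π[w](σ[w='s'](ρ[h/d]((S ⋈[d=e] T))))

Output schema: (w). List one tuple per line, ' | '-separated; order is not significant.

Per-node cardinality:
  S → 3
  T → 4
  (S ⋈[d=e] T) → 1
  ρ[h/d]((S ⋈[d=e] T)) → 1
  σ[w='s'](ρ[h/d]((S ⋈[d=e] T))) → 1
  π[w](σ[w='s'](ρ[h/d]((S ⋈[d=e] T)))) → 1

== RESULT ==
w
s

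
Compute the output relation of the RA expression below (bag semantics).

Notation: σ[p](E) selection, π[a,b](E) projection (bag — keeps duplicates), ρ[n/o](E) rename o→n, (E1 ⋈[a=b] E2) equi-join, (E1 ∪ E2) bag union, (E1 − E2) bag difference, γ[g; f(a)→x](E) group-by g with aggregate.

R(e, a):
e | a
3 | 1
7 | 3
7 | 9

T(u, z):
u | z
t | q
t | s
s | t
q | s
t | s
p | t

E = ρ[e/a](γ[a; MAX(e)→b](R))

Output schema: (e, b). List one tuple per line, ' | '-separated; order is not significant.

Stepwise |·|:
  R → 3
  γ[a; MAX(e)→b](R) → 3
  ρ[e/a](γ[a; MAX(e)→b](R)) → 3

== RESULT ==
e | b
1 | 3
3 | 7
9 | 7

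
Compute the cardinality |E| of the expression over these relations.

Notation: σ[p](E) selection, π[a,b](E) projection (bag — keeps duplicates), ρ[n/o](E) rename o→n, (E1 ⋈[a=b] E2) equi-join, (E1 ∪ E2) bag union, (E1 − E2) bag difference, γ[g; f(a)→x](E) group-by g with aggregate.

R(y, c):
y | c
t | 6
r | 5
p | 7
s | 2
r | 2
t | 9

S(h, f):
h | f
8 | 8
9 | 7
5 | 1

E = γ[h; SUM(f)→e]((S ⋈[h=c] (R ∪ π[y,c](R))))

Row counts bottom-up:
  S → 3
  R → 6
  R → 6
  π[y,c](R) → 6
  (R ∪ π[y,c](R)) → 12
  (S ⋈[h=c] (R ∪ π[y,c](R))) → 4
  γ[h; SUM(f)→e]((S ⋈[h=c] (R ∪ π[y,c](R)))) → 2

|E| = 2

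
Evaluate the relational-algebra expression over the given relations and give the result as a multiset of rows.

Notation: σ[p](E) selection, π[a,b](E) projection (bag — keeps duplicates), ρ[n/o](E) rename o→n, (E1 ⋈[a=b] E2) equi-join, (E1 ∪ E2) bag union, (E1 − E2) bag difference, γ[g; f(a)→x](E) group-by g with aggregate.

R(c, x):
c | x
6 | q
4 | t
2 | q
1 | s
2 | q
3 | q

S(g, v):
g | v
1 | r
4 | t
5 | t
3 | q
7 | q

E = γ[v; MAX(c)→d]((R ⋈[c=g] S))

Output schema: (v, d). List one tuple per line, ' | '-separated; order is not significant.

Subexpression sizes:
  R → 6
  S → 5
  (R ⋈[c=g] S) → 3
  γ[v; MAX(c)→d]((R ⋈[c=g] S)) → 3

== RESULT ==
v | d
q | 3
r | 1
t | 4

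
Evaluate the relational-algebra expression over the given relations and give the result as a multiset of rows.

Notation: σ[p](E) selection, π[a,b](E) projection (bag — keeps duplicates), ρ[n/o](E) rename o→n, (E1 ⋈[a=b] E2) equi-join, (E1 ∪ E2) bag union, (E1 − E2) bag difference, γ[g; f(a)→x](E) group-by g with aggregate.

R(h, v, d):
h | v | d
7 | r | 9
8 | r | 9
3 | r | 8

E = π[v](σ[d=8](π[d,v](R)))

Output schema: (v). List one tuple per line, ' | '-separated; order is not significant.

Per-node cardinality:
  R → 3
  π[d,v](R) → 3
  σ[d=8](π[d,v](R)) → 1
  π[v](σ[d=8](π[d,v](R))) → 1

== RESULT ==
v
r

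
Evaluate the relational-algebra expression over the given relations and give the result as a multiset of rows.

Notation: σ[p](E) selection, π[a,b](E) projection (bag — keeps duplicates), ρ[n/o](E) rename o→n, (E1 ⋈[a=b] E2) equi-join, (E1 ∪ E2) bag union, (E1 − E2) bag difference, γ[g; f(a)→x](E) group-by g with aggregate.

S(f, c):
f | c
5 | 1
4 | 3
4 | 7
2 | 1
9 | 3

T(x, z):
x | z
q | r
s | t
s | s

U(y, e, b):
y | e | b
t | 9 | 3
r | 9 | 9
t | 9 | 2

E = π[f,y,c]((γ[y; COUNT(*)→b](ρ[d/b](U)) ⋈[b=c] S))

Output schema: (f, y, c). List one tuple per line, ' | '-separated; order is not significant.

Row counts bottom-up:
  U → 3
  ρ[d/b](U) → 3
  γ[y; COUNT(*)→b](ρ[d/b](U)) → 2
  S → 5
  (γ[y; COUNT(*)→b](ρ[d/b](U)) ⋈[b=c] S) → 2
  π[f,y,c]((γ[y; COUNT(*)→b](ρ[d/b](U)) ⋈[b=c] S)) → 2

== RESULT ==
f | y | c
2 | r | 1
5 | r | 1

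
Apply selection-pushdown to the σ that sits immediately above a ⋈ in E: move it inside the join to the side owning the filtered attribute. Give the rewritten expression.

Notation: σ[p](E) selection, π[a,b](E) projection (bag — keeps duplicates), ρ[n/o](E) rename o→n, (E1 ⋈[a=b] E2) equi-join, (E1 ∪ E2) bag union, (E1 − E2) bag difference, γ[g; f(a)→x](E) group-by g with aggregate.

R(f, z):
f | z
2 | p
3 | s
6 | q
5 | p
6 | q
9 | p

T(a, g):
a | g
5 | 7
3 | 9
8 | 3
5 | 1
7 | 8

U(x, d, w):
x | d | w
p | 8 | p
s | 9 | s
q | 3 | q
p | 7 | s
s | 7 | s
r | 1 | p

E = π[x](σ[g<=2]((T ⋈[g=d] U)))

σ filters on g, owned by the left side.
E' = π[x]((σ[g<=2](T) ⋈[g=d] U))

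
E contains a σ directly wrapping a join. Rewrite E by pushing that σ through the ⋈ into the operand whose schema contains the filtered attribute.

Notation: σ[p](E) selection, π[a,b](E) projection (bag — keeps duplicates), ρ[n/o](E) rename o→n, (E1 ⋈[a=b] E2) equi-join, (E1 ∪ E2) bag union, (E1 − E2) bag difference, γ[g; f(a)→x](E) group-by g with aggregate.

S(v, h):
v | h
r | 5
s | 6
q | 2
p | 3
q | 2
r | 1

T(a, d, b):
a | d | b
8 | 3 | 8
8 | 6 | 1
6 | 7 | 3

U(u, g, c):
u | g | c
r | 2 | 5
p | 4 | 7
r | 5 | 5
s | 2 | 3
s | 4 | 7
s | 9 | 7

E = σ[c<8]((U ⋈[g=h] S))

σ filters on c, owned by the left side.
E' = (σ[c<8](U) ⋈[g=h] S)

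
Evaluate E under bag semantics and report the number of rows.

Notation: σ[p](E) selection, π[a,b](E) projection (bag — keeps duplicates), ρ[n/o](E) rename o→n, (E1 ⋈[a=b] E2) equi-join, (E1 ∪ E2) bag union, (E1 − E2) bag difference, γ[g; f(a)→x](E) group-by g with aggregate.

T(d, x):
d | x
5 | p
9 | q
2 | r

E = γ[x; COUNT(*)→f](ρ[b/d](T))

Row counts bottom-up:
  T → 3
  ρ[b/d](T) → 3
  γ[x; COUNT(*)→f](ρ[b/d](T)) → 3

|E| = 3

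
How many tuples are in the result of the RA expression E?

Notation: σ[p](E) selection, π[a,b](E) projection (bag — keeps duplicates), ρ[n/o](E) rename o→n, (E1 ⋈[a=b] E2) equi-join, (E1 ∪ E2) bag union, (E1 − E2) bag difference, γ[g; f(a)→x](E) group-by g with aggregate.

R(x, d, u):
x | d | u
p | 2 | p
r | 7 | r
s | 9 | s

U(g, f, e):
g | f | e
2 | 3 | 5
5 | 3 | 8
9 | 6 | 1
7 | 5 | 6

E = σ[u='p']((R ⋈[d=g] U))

Per-node cardinality:
  R → 3
  U → 4
  (R ⋈[d=g] U) → 3
  σ[u='p']((R ⋈[d=g] U)) → 1

|E| = 1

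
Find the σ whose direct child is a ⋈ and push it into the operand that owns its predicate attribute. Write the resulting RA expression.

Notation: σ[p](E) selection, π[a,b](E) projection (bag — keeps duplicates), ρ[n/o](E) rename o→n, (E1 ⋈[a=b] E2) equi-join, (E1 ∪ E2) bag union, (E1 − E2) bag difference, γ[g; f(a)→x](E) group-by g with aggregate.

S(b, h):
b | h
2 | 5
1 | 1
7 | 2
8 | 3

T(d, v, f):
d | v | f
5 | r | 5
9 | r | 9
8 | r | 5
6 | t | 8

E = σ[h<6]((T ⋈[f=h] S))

σ filters on h, owned by the right side.
E' = (T ⋈[f=h] σ[h<6](S))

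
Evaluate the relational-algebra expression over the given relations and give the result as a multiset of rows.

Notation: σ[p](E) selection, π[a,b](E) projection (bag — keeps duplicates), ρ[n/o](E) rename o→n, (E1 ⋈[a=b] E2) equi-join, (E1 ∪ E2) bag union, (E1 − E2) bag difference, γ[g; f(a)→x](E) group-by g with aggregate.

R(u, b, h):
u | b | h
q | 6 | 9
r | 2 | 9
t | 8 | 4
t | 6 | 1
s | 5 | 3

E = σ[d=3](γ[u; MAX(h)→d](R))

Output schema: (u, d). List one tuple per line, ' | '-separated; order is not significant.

Stepwise |·|:
  R → 5
  γ[u; MAX(h)→d](R) → 4
  σ[d=3](γ[u; MAX(h)→d](R)) → 1

== RESULT ==
u | d
s | 3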